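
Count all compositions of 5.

16

There are 4 gaps and each independently is a cut or not, giving 2^4 = 16.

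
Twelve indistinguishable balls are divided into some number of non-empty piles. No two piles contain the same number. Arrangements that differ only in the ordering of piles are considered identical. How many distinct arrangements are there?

15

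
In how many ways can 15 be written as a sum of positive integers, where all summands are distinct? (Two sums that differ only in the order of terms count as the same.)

There are too many to list fully; the first 12 (by largest part) are:
15
14+1
13+2
12+3
12+2+1
11+4
11+3+1
10+5
10+4+1
10+3+2
9+6
9+5+1
…and 15 more, for 27 total.

27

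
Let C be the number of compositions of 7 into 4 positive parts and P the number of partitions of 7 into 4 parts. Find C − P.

Compositions: C(6,3) = 20.
Unordered (partitions into 4 parts): 3.
Difference: 20 − 3 = 17.

17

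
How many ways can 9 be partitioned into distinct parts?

Enumerating:
9
1 + 8
2 + 7
3 + 6
1 + 2 + 6
4 + 5
1 + 3 + 5
2 + 3 + 4
That's 8 in total.

8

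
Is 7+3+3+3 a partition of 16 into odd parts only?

The parts sum to 16, and the condition 'every summand is odd' holds.

Yes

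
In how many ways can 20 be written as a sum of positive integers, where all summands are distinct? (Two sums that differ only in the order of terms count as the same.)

A partial list (first 12 by largest part):
20
19, 1
18, 2
17, 3
17, 2, 1
16, 4
16, 3, 1
15, 5
15, 4, 1
15, 3, 2
14, 6
14, 5, 1
…and 52 more, for 64 total.

64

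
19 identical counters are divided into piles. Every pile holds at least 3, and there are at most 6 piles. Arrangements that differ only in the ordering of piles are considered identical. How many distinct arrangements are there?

39

A partial list (first 12 by largest part):
19
16 + 3
15 + 4
14 + 5
13 + 6
13 + 3 + 3
12 + 7
12 + 4 + 3
11 + 8
11 + 5 + 3
11 + 4 + 4
10 + 9
…and 27 more, for 39 total.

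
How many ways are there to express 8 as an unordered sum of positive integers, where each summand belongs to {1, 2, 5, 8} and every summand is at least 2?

2

Listing the qualifying partitions of 8:
8
2+2+2+2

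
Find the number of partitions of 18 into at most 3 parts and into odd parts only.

5

The partitions of 18 that satisfy the conditions:
1+17
3+15
5+13
7+11
9+9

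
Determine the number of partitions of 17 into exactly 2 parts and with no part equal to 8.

Enumerating:
16,1
15,2
14,3
13,4
12,5
11,6
10,7

7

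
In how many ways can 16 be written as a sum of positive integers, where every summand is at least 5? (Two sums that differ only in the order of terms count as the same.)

6

The partitions of 16 that satisfy the conditions:
16
11+5
10+6
9+7
8+8
6+5+5
That's 6 in total.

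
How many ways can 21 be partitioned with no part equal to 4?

A full systematic count gives 495.

495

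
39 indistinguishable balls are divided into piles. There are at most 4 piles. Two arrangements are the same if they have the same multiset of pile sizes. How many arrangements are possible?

588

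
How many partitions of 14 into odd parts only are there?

The partitions of 14 that satisfy the conditions:
13 + 1
11 + 3
11 + 1 + 1 + 1
9 + 5
9 + 3 + 1 + 1
9 + 1 + 1 + 1 + 1 + 1
7 + 7
7 + 5 + 1 + 1
7 + 3 + 3 + 1
7 + 3 + 1 + 1 + 1 + 1
7 + 1 + 1 + 1 + 1 + 1 + 1 + 1
5 + 5 + 3 + 1
5 + 5 + 1 + 1 + 1 + 1
5 + 3 + 3 + 3
5 + 3 + 3 + 1 + 1 + 1
5 + 3 + 1 + 1 + 1 + 1 + 1 + 1
5 + 1 + 1 + 1 + 1 + 1 + 1 + 1 + 1 + 1
3 + 3 + 3 + 3 + 1 + 1
3 + 3 + 3 + 1 + 1 + 1 + 1 + 1
3 + 3 + 1 + 1 + 1 + 1 + 1 + 1 + 1 + 1
3 + 1 + 1 + 1 + 1 + 1 + 1 + 1 + 1 + 1 + 1 + 1
1 + 1 + 1 + 1 + 1 + 1 + 1 + 1 + 1 + 1 + 1 + 1 + 1 + 1
Counting gives 22.

22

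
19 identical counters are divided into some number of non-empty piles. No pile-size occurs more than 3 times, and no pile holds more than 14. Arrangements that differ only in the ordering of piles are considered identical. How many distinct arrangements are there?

Counting exhaustively, 247 partitions satisfy the conditions.

247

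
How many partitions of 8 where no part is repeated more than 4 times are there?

The partitions of 8 that satisfy the conditions:
8
7 + 1
6 + 2
6 + 1 + 1
5 + 3
5 + 2 + 1
5 + 1 + 1 + 1
4 + 4
4 + 3 + 1
4 + 2 + 2
4 + 2 + 1 + 1
4 + 1 + 1 + 1 + 1
3 + 3 + 2
3 + 3 + 1 + 1
3 + 2 + 2 + 1
3 + 2 + 1 + 1 + 1
2 + 2 + 2 + 2
2 + 2 + 2 + 1 + 1
2 + 2 + 1 + 1 + 1 + 1
Counting gives 19.

19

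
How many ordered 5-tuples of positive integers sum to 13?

495

A composition of 13 into 5 positive parts is chosen by placing 4 dividers among the 12 gaps between 13 units: C(12,4) = 495.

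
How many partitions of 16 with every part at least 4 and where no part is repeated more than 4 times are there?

11

The partitions of 16 that satisfy the conditions:
16
12 + 4
11 + 5
10 + 6
9 + 7
8 + 8
8 + 4 + 4
7 + 5 + 4
6 + 6 + 4
6 + 5 + 5
4 + 4 + 4 + 4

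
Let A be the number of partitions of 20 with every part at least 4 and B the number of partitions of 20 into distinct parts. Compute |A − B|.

Partitions of 20 with every part at least 4: 24.
Partitions of 20 into distinct parts: 64.
|24 − 64| = 40.

40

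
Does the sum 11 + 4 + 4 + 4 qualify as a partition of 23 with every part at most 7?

No

The parts sum to 23, and the condition 'no summand exceeds 7' is violated.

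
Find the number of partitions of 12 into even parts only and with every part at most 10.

Listing the qualifying partitions of 12:
2 + 10
4 + 8
2 + 2 + 8
6 + 6
2 + 4 + 6
2 + 2 + 2 + 6
4 + 4 + 4
2 + 2 + 4 + 4
2 + 2 + 2 + 2 + 4
2 + 2 + 2 + 2 + 2 + 2

10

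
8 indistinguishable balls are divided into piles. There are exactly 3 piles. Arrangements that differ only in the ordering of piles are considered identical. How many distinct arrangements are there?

5

Listing the qualifying partitions of 8:
1, 1, 6
1, 2, 5
1, 3, 4
2, 2, 4
2, 3, 3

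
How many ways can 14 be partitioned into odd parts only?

22

They are:
13,1
11,3
11,1,1,1
9,5
9,3,1,1
9,1,1,1,1,1
7,7
7,5,1,1
7,3,3,1
7,3,1,1,1,1
7,1,1,1,1,1,1,1
5,5,3,1
5,5,1,1,1,1
5,3,3,3
5,3,3,1,1,1
5,3,1,1,1,1,1,1
5,1,1,1,1,1,1,1,1,1
3,3,3,3,1,1
3,3,3,1,1,1,1,1
3,3,1,1,1,1,1,1,1,1
3,1,1,1,1,1,1,1,1,1,1,1
1,1,1,1,1,1,1,1,1,1,1,1,1,1
That's 22 in total.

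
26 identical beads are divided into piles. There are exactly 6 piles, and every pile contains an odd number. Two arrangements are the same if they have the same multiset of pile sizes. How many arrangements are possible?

35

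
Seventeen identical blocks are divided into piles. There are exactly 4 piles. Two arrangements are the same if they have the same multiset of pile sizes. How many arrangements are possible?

39

There are too many to list fully; the first 12 (by largest part) are:
14 + 1 + 1 + 1
13 + 2 + 1 + 1
12 + 3 + 1 + 1
12 + 2 + 2 + 1
11 + 4 + 1 + 1
11 + 3 + 2 + 1
11 + 2 + 2 + 2
10 + 5 + 1 + 1
10 + 4 + 2 + 1
10 + 3 + 3 + 1
10 + 3 + 2 + 2
9 + 6 + 1 + 1
…and 27 more, for 39 total.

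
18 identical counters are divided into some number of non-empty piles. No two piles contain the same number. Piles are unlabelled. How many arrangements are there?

46

A partial list (first 12 by largest part):
18
1 + 17
2 + 16
3 + 15
1 + 2 + 15
4 + 14
1 + 3 + 14
5 + 13
1 + 4 + 13
2 + 3 + 13
6 + 12
1 + 5 + 12
…and 34 more, for 46 total.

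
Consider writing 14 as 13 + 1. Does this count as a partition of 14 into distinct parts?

The parts sum to 14, and the condition 'all summands are distinct' holds.

Yes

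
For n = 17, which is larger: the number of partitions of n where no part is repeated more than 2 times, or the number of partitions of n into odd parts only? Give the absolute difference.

70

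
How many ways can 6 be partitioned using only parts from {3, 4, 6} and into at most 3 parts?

The partitions of 6 that satisfy the conditions:
6
3,3
Counting gives 2.

2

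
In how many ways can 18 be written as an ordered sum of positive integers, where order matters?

The number of compositions of n is 2^(n−1); here 2^17 = 131072.

131072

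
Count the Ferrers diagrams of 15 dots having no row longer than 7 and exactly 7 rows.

19

The partitions of 15 that satisfy the conditions:
7,3,1,1,1,1,1
7,2,2,1,1,1,1
6,4,1,1,1,1,1
6,3,2,1,1,1,1
6,2,2,2,1,1,1
5,5,1,1,1,1,1
5,4,2,1,1,1,1
5,3,3,1,1,1,1
5,3,2,2,1,1,1
5,2,2,2,2,1,1
4,4,3,1,1,1,1
4,4,2,2,1,1,1
4,3,3,2,1,1,1
4,3,2,2,2,1,1
4,2,2,2,2,2,1
3,3,3,3,1,1,1
3,3,3,2,2,1,1
3,3,2,2,2,2,1
3,2,2,2,2,2,2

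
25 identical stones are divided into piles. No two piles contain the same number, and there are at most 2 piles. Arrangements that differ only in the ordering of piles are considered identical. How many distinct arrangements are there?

13

They are:
25
24, 1
23, 2
22, 3
21, 4
20, 5
19, 6
18, 7
17, 8
16, 9
15, 10
14, 11
13, 12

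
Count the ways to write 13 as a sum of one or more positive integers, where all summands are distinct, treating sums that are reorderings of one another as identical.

The partitions of 13 that satisfy the conditions:
13
12+1
11+2
10+3
10+2+1
9+4
9+3+1
8+5
8+4+1
8+3+2
7+6
7+5+1
7+4+2
7+3+2+1
6+5+2
6+4+3
6+4+2+1
5+4+3+1
That's 18 in total.

18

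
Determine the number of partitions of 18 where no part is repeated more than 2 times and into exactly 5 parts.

36

There are too many to list fully; the first 12 (by largest part) are:
1+1+2+2+12
1+1+2+3+11
1+1+2+4+10
1+1+3+3+10
1+2+2+3+10
1+1+2+5+9
1+1+3+4+9
1+2+2+4+9
1+2+3+3+9
1+1+2+6+8
1+1+3+5+8
1+2+2+5+8
…and 24 more, for 36 total.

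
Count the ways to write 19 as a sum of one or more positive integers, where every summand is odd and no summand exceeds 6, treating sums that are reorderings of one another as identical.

They are:
5 + 5 + 5 + 3 + 1
5 + 5 + 5 + 1 + 1 + 1 + 1
5 + 5 + 3 + 3 + 3
5 + 5 + 3 + 3 + 1 + 1 + 1
5 + 5 + 3 + 1 + 1 + 1 + 1 + 1 + 1
5 + 5 + 1 + 1 + 1 + 1 + 1 + 1 + 1 + 1 + 1
5 + 3 + 3 + 3 + 3 + 1 + 1
5 + 3 + 3 + 3 + 1 + 1 + 1 + 1 + 1
5 + 3 + 3 + 1 + 1 + 1 + 1 + 1 + 1 + 1 + 1
5 + 3 + 1 + 1 + 1 + 1 + 1 + 1 + 1 + 1 + 1 + 1 + 1
5 + 1 + 1 + 1 + 1 + 1 + 1 + 1 + 1 + 1 + 1 + 1 + 1 + 1 + 1
3 + 3 + 3 + 3 + 3 + 3 + 1
3 + 3 + 3 + 3 + 3 + 1 + 1 + 1 + 1
3 + 3 + 3 + 3 + 1 + 1 + 1 + 1 + 1 + 1 + 1
3 + 3 + 3 + 1 + 1 + 1 + 1 + 1 + 1 + 1 + 1 + 1 + 1
3 + 3 + 1 + 1 + 1 + 1 + 1 + 1 + 1 + 1 + 1 + 1 + 1 + 1 + 1
3 + 1 + 1 + 1 + 1 + 1 + 1 + 1 + 1 + 1 + 1 + 1 + 1 + 1 + 1 + 1 + 1
1 + 1 + 1 + 1 + 1 + 1 + 1 + 1 + 1 + 1 + 1 + 1 + 1 + 1 + 1 + 1 + 1 + 1 + 1
That's 18 in total.

18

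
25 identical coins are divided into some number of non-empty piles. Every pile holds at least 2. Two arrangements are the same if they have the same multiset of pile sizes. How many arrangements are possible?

A full systematic count gives 383.

383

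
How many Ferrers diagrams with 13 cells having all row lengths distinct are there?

18

They are:
13
12,1
11,2
10,3
10,2,1
9,4
9,3,1
8,5
8,4,1
8,3,2
7,6
7,5,1
7,4,2
7,3,2,1
6,5,2
6,4,3
6,4,2,1
5,4,3,1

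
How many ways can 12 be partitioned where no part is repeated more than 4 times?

There are too many to list fully; the first 12 (by largest part) are:
12
11 + 1
10 + 2
10 + 1 + 1
9 + 3
9 + 2 + 1
9 + 1 + 1 + 1
8 + 4
8 + 3 + 1
8 + 2 + 2
8 + 2 + 1 + 1
8 + 1 + 1 + 1 + 1
…and 48 more, for 60 total.

60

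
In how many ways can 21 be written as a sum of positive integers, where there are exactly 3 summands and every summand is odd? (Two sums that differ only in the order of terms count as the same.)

12

Listing the qualifying partitions of 21:
1+1+19
1+3+17
1+5+15
3+3+15
1+7+13
3+5+13
1+9+11
3+7+11
5+5+11
3+9+9
5+7+9
7+7+7
That's 12 in total.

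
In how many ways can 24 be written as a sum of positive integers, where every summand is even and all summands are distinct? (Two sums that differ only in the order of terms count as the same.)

15

Listing the qualifying partitions of 24:
24
22,2
20,4
18,6
18,4,2
16,8
16,6,2
14,10
14,8,2
14,6,4
12,10,2
12,8,4
12,6,4,2
10,8,6
10,8,4,2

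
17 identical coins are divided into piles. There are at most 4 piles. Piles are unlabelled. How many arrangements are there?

72

Enumerating by decreasing first part gives 72 partitions in all.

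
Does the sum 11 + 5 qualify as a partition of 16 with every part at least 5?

The parts sum to 16, and the condition 'every summand is at least 5' holds.

Yes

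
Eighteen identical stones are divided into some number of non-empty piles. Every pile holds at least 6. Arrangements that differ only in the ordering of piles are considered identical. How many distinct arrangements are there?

6

Listing the qualifying partitions of 18:
18
12, 6
11, 7
10, 8
9, 9
6, 6, 6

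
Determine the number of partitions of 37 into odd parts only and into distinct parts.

A partial list (first 12 by largest part):
37
33,3,1
31,5,1
29,7,1
29,5,3
27,9,1
27,7,3
25,11,1
25,9,3
25,7,5
23,13,1
23,11,3
…and 23 more, for 35 total.

35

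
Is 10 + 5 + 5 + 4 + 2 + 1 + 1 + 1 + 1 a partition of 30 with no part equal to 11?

The parts sum to 30, and the condition 'no summand equals 11' holds.

Yes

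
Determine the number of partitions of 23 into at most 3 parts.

A partial list (first 12 by largest part):
23
1,22
2,21
1,1,21
3,20
1,2,20
4,19
1,3,19
2,2,19
5,18
1,4,18
2,3,18
…and 44 more, for 56 total.

56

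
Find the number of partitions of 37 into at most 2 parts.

Listing the qualifying partitions of 37:
37
36 + 1
35 + 2
34 + 3
33 + 4
32 + 5
31 + 6
30 + 7
29 + 8
28 + 9
27 + 10
26 + 11
25 + 12
24 + 13
23 + 14
22 + 15
21 + 16
20 + 17
19 + 18
Counting gives 19.

19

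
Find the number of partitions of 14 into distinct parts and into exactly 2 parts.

6

Enumerating:
13, 1
12, 2
11, 3
10, 4
9, 5
8, 6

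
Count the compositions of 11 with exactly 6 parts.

Equivalently, choose which 5 of the 10 gaps become plus signs: C(10,5) = 252.

252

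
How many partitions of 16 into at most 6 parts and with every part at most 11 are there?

124

Systematic enumeration (by largest part, then next-largest, …) yields 124.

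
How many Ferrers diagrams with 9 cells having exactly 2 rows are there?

4

Enumerating:
8,1
7,2
6,3
5,4
That's 4 in total.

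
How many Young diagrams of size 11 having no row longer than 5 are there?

37

A partial list (first 12 by largest part):
5+5+1
5+4+2
5+4+1+1
5+3+3
5+3+2+1
5+3+1+1+1
5+2+2+2
5+2+2+1+1
5+2+1+1+1+1
5+1+1+1+1+1+1
4+4+3
4+4+2+1
…and 25 more, for 37 total.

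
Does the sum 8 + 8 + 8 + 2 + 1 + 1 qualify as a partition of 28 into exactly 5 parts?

No

The parts sum to 28, and the condition 'there are exactly 5 summands' is violated.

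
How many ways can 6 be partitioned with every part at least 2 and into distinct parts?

Enumerating:
6
2+4

2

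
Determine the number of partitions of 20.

627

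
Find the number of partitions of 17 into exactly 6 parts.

44

A partial list (first 12 by largest part):
1,1,1,1,1,12
1,1,1,1,2,11
1,1,1,1,3,10
1,1,1,2,2,10
1,1,1,1,4,9
1,1,1,2,3,9
1,1,2,2,2,9
1,1,1,1,5,8
1,1,1,2,4,8
1,1,1,3,3,8
1,1,2,2,3,8
1,2,2,2,2,8
…and 32 more, for 44 total.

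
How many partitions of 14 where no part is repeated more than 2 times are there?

57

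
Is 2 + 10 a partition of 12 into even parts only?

Yes

The parts sum to 12, and the condition 'every summand is even' holds.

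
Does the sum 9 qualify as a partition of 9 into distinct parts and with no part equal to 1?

The parts sum to 9, and the condition 'all summands are distinct' holds; the condition 'no summand equals 1' holds.

Yes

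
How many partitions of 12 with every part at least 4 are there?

5

Enumerating:
12
8,4
7,5
6,6
4,4,4
That's 5 in total.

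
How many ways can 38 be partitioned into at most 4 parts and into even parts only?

Enumerating by decreasing first part gives 94 partitions in all.

94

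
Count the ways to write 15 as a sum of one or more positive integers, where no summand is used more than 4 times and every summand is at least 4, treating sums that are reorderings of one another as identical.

Listing the qualifying partitions of 15:
15
11,4
10,5
9,6
8,7
7,4,4
6,5,4
5,5,5
Counting gives 8.

8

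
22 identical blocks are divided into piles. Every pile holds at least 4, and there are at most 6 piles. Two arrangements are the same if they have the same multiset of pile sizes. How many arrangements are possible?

34

A partial list (first 12 by largest part):
22
4,18
5,17
6,16
7,15
8,14
4,4,14
9,13
4,5,13
10,12
4,6,12
5,5,12
…and 22 more, for 34 total.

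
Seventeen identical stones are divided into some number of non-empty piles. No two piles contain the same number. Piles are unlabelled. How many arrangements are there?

There are too many to list fully; the first 12 (by largest part) are:
17
1+16
2+15
3+14
1+2+14
4+13
1+3+13
5+12
1+4+12
2+3+12
6+11
1+5+11
…and 26 more, for 38 total.

38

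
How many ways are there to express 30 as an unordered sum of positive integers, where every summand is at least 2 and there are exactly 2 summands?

Enumerating:
28+2
27+3
26+4
25+5
24+6
23+7
22+8
21+9
20+10
19+11
18+12
17+13
16+14
15+15

14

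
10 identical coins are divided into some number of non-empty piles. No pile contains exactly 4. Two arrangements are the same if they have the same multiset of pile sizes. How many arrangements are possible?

31

A partial list (first 12 by largest part):
10
9,1
8,2
8,1,1
7,3
7,2,1
7,1,1,1
6,3,1
6,2,2
6,2,1,1
6,1,1,1,1
5,5
…and 19 more, for 31 total.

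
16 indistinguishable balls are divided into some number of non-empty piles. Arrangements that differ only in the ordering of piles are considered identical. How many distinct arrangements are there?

Enumerating by decreasing first part gives 231 partitions in all.

231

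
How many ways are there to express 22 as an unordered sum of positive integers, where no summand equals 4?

A full systematic count gives 617.

617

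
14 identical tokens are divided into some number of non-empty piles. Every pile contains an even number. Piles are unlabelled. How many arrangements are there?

15

They are:
14
12 + 2
10 + 4
10 + 2 + 2
8 + 6
8 + 4 + 2
8 + 2 + 2 + 2
6 + 6 + 2
6 + 4 + 4
6 + 4 + 2 + 2
6 + 2 + 2 + 2 + 2
4 + 4 + 4 + 2
4 + 4 + 2 + 2 + 2
4 + 2 + 2 + 2 + 2 + 2
2 + 2 + 2 + 2 + 2 + 2 + 2
Counting gives 15.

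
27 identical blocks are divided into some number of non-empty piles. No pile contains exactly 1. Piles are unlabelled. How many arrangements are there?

574

Counting exhaustively, 574 partitions satisfy the conditions.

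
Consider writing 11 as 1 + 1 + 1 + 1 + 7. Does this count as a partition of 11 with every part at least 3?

No

The parts sum to 11, and the condition 'every summand is at least 3' is violated.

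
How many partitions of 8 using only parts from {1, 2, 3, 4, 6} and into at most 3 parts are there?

They are:
6, 2
6, 1, 1
4, 4
4, 3, 1
4, 2, 2
3, 3, 2

6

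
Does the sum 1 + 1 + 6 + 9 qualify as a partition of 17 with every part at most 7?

No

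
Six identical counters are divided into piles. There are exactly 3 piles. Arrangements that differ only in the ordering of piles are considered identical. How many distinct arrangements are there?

3

Listing the qualifying partitions of 6:
4, 1, 1
3, 2, 1
2, 2, 2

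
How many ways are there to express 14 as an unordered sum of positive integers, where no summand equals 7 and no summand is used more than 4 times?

87

Enumerating by decreasing first part gives 87 partitions in all.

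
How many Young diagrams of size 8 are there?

Listing the qualifying partitions of 8:
8
7, 1
6, 2
6, 1, 1
5, 3
5, 2, 1
5, 1, 1, 1
4, 4
4, 3, 1
4, 2, 2
4, 2, 1, 1
4, 1, 1, 1, 1
3, 3, 2
3, 3, 1, 1
3, 2, 2, 1
3, 2, 1, 1, 1
3, 1, 1, 1, 1, 1
2, 2, 2, 2
2, 2, 2, 1, 1
2, 2, 1, 1, 1, 1
2, 1, 1, 1, 1, 1, 1
1, 1, 1, 1, 1, 1, 1, 1
That's 22 in total.

22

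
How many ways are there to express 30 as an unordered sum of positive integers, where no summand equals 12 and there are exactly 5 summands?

330

Enumerating by decreasing first part gives 330 partitions in all.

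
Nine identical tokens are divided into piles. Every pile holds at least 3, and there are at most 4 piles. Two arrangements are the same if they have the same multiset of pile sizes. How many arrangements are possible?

4

Listing the qualifying partitions of 9:
9
6,3
5,4
3,3,3
That's 4 in total.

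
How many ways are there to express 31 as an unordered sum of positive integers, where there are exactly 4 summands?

There are 225 such partitions.

225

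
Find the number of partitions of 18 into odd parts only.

46

There are too many to list fully; the first 12 (by largest part) are:
17, 1
15, 3
15, 1, 1, 1
13, 5
13, 3, 1, 1
13, 1, 1, 1, 1, 1
11, 7
11, 5, 1, 1
11, 3, 3, 1
11, 3, 1, 1, 1, 1
11, 1, 1, 1, 1, 1, 1, 1
9, 9
…and 34 more, for 46 total.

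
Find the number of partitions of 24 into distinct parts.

There are 122 such partitions.

122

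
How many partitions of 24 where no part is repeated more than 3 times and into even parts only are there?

A partial list (first 12 by largest part):
24
22+2
20+4
20+2+2
18+6
18+4+2
18+2+2+2
16+8
16+6+2
16+4+4
16+4+2+2
14+10
…and 38 more, for 50 total.

50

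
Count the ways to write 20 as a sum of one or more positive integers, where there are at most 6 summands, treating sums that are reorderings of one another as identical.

282

Direct enumeration gives 282 partitions.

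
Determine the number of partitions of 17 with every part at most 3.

33

There are too many to list fully; the first 12 (by largest part) are:
3,3,3,3,3,2
3,3,3,3,3,1,1
3,3,3,3,2,2,1
3,3,3,3,2,1,1,1
3,3,3,3,1,1,1,1,1
3,3,3,2,2,2,2
3,3,3,2,2,2,1,1
3,3,3,2,2,1,1,1,1
3,3,3,2,1,1,1,1,1,1
3,3,3,1,1,1,1,1,1,1,1
3,3,2,2,2,2,2,1
3,3,2,2,2,2,1,1,1
…and 21 more, for 33 total.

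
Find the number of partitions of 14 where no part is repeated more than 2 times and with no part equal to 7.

48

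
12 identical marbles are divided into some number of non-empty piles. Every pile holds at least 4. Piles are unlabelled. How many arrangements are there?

5

Listing the qualifying partitions of 12:
12
8, 4
7, 5
6, 6
4, 4, 4
That's 5 in total.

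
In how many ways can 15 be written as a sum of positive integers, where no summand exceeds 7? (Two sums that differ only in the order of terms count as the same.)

131

Systematic enumeration (by largest part, then next-largest, …) yields 131.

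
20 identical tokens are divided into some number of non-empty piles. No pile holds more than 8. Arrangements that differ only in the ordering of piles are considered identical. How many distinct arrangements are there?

434

Enumerating by decreasing first part gives 434 partitions in all.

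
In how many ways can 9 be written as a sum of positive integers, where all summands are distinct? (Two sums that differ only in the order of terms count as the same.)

8

The partitions of 9 that satisfy the conditions:
9
1, 8
2, 7
3, 6
1, 2, 6
4, 5
1, 3, 5
2, 3, 4
That's 8 in total.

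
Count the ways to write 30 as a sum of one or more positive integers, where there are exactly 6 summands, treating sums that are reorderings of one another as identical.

Counting exhaustively, 532 partitions satisfy the conditions.

532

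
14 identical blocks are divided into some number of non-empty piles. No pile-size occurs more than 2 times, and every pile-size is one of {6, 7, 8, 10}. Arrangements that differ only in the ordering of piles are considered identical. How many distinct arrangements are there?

2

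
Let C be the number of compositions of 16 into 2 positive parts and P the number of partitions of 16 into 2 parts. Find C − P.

Compositions: C(15,1) = 15.
Unordered (partitions into 2 parts): 8.
Difference: 15 − 8 = 7.

7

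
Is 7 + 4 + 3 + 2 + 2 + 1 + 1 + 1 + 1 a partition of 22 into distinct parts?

No

The parts sum to 22, and the condition 'all summands are distinct' is violated.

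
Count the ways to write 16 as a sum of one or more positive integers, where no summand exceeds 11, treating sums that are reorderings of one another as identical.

Systematic enumeration (by largest part, then next-largest, …) yields 219.

219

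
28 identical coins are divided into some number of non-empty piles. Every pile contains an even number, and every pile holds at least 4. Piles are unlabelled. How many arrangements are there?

34

There are too many to list fully; the first 12 (by largest part) are:
28
24,4
22,6
20,8
20,4,4
18,10
18,6,4
16,12
16,8,4
16,6,6
16,4,4,4
14,14
…and 22 more, for 34 total.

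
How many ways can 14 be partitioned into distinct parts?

22

They are:
14
13 + 1
12 + 2
11 + 3
11 + 2 + 1
10 + 4
10 + 3 + 1
9 + 5
9 + 4 + 1
9 + 3 + 2
8 + 6
8 + 5 + 1
8 + 4 + 2
8 + 3 + 2 + 1
7 + 6 + 1
7 + 5 + 2
7 + 4 + 3
7 + 4 + 2 + 1
6 + 5 + 3
6 + 5 + 2 + 1
6 + 4 + 3 + 1
5 + 4 + 3 + 2
That's 22 in total.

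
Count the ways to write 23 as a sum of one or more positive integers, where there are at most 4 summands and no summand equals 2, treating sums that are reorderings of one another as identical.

Direct enumeration gives 102 partitions.

102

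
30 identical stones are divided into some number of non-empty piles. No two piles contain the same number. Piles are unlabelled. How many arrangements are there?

Counting exhaustively, 296 partitions satisfy the conditions.

296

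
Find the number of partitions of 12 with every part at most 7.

65

There are too many to list fully; the first 12 (by largest part) are:
7 + 5
7 + 4 + 1
7 + 3 + 2
7 + 3 + 1 + 1
7 + 2 + 2 + 1
7 + 2 + 1 + 1 + 1
7 + 1 + 1 + 1 + 1 + 1
6 + 6
6 + 5 + 1
6 + 4 + 2
6 + 4 + 1 + 1
6 + 3 + 3
…and 53 more, for 65 total.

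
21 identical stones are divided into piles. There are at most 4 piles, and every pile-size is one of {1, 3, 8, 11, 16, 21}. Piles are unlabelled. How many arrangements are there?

3

They are:
21
16+3+1+1
11+8+1+1
That's 3 in total.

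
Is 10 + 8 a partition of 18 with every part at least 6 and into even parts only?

Yes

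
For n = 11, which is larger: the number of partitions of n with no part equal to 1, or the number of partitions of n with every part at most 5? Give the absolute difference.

23

Partitions of 11 with no part equal to 1: 14.
Partitions of 11 with every part at most 5: 37.
|14 − 37| = 23.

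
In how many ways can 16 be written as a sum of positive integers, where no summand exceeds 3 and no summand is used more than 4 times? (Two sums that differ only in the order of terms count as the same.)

The partitions of 16 that satisfy the conditions:
2 + 2 + 3 + 3 + 3 + 3
1 + 1 + 2 + 3 + 3 + 3 + 3
1 + 1 + 1 + 1 + 3 + 3 + 3 + 3
1 + 2 + 2 + 2 + 3 + 3 + 3
1 + 1 + 1 + 2 + 2 + 3 + 3 + 3
1 + 1 + 2 + 2 + 2 + 2 + 3 + 3
1 + 1 + 1 + 1 + 2 + 2 + 2 + 3 + 3

7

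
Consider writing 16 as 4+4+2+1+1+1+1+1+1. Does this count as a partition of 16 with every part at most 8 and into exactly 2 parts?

The parts sum to 16, and the condition 'there are exactly 2 summands' is violated.

No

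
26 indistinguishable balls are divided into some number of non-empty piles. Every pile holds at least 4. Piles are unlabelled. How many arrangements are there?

70

There are too many to list fully; the first 12 (by largest part) are:
26
22, 4
21, 5
20, 6
19, 7
18, 8
18, 4, 4
17, 9
17, 5, 4
16, 10
16, 6, 4
16, 5, 5
…and 58 more, for 70 total.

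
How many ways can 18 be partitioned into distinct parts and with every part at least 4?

9

Enumerating:
18
14, 4
13, 5
12, 6
11, 7
10, 8
9, 5, 4
8, 6, 4
7, 6, 5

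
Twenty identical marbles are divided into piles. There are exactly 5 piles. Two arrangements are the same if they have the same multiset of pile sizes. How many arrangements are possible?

84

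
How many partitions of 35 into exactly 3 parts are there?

Counting exhaustively, 102 partitions satisfy the conditions.

102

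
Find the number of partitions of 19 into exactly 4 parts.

A partial list (first 12 by largest part):
16+1+1+1
15+2+1+1
14+3+1+1
14+2+2+1
13+4+1+1
13+3+2+1
13+2+2+2
12+5+1+1
12+4+2+1
12+3+3+1
12+3+2+2
11+6+1+1
…and 42 more, for 54 total.

54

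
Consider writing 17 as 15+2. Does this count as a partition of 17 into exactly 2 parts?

The parts sum to 17, and the condition 'there are exactly 2 summands' holds.

Yes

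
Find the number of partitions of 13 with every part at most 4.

39

There are too many to list fully; the first 12 (by largest part) are:
4, 4, 4, 1
4, 4, 3, 2
4, 4, 3, 1, 1
4, 4, 2, 2, 1
4, 4, 2, 1, 1, 1
4, 4, 1, 1, 1, 1, 1
4, 3, 3, 3
4, 3, 3, 2, 1
4, 3, 3, 1, 1, 1
4, 3, 2, 2, 2
4, 3, 2, 2, 1, 1
4, 3, 2, 1, 1, 1, 1
…and 27 more, for 39 total.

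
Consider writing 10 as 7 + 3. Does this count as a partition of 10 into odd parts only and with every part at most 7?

The parts sum to 10, and the condition 'every summand is odd' holds; the condition 'no summand exceeds 7' holds.

Yes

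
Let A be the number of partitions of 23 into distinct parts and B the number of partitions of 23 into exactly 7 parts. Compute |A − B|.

Partitions of 23 into distinct parts: 104.
Partitions of 23 into exactly 7 parts: 164.
|104 − 164| = 60.

60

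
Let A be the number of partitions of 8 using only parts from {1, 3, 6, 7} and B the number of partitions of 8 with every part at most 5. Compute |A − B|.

Partitions of 8 using only parts from {1, 3, 6, 7}: 5.
Partitions of 8 with every part at most 5: 18.
|5 − 18| = 13.

13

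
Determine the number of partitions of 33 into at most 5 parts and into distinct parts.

383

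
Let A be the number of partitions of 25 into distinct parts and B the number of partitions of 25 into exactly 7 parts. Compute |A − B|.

106

Partitions of 25 into distinct parts: 142.
Partitions of 25 into exactly 7 parts: 248.
|142 − 248| = 106.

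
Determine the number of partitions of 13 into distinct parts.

They are:
13
1+12
2+11
3+10
1+2+10
4+9
1+3+9
5+8
1+4+8
2+3+8
6+7
1+5+7
2+4+7
1+2+3+7
2+5+6
3+4+6
1+2+4+6
1+3+4+5
Counting gives 18.

18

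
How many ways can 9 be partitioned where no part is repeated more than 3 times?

22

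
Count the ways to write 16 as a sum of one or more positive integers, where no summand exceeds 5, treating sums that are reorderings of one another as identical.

Counting exhaustively, 101 partitions satisfy the conditions.

101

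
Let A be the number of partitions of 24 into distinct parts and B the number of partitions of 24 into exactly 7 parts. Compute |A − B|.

Partitions of 24 into distinct parts: 122.
Partitions of 24 into exactly 7 parts: 201.
|122 − 201| = 79.

79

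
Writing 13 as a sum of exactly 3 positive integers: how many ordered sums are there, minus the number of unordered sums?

52

Compositions: C(12,2) = 66.
Partitions of 13 into exactly 3 parts: 14.
Difference: 66 − 14 = 52.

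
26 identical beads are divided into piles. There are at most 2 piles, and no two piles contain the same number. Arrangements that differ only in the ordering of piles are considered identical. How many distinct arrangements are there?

Listing the qualifying partitions of 26:
26
25+1
24+2
23+3
22+4
21+5
20+6
19+7
18+8
17+9
16+10
15+11
14+12

13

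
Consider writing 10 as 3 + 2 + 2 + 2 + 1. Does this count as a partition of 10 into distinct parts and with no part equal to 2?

No

The parts sum to 10, and the condition 'all summands are distinct' is violated.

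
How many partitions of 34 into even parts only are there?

297

A full systematic count gives 297.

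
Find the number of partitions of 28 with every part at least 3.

230

Direct enumeration gives 230 partitions.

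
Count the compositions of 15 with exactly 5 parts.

1001

Place 4 bars in the 14 internal gaps of a row of 15 dots: C(14,4) = 1001.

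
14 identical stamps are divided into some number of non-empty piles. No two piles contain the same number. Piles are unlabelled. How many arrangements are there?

The partitions of 14 that satisfy the conditions:
14
13+1
12+2
11+3
11+2+1
10+4
10+3+1
9+5
9+4+1
9+3+2
8+6
8+5+1
8+4+2
8+3+2+1
7+6+1
7+5+2
7+4+3
7+4+2+1
6+5+3
6+5+2+1
6+4+3+1
5+4+3+2
That's 22 in total.

22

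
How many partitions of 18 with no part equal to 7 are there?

Counting exhaustively, 329 partitions satisfy the conditions.

329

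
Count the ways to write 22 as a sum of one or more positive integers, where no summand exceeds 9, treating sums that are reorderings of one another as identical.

Counting exhaustively, 732 partitions satisfy the conditions.

732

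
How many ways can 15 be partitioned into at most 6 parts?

Systematic enumeration (by largest part, then next-largest, …) yields 110.

110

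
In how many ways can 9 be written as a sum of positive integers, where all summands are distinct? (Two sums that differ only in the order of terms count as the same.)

Listing the qualifying partitions of 9:
9
8 + 1
7 + 2
6 + 3
6 + 2 + 1
5 + 4
5 + 3 + 1
4 + 3 + 2
Counting gives 8.

8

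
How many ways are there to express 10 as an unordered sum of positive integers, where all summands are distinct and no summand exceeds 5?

3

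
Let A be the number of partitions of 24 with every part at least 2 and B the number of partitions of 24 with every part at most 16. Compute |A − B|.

Partitions of 24 with every part at least 2: 320.
Partitions of 24 with every part at most 16: 1530.
|320 − 1530| = 1210.

1210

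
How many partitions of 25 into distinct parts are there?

142

A full systematic count gives 142.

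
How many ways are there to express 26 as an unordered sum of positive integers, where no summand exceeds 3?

There are too many to list fully; the first 12 (by largest part) are:
3 + 3 + 3 + 3 + 3 + 3 + 3 + 3 + 2
3 + 3 + 3 + 3 + 3 + 3 + 3 + 3 + 1 + 1
3 + 3 + 3 + 3 + 3 + 3 + 3 + 2 + 2 + 1
3 + 3 + 3 + 3 + 3 + 3 + 3 + 2 + 1 + 1 + 1
3 + 3 + 3 + 3 + 3 + 3 + 3 + 1 + 1 + 1 + 1 + 1
3 + 3 + 3 + 3 + 3 + 3 + 2 + 2 + 2 + 2
3 + 3 + 3 + 3 + 3 + 3 + 2 + 2 + 2 + 1 + 1
3 + 3 + 3 + 3 + 3 + 3 + 2 + 2 + 1 + 1 + 1 + 1
3 + 3 + 3 + 3 + 3 + 3 + 2 + 1 + 1 + 1 + 1 + 1 + 1
3 + 3 + 3 + 3 + 3 + 3 + 1 + 1 + 1 + 1 + 1 + 1 + 1 + 1
3 + 3 + 3 + 3 + 3 + 2 + 2 + 2 + 2 + 2 + 1
3 + 3 + 3 + 3 + 3 + 2 + 2 + 2 + 2 + 1 + 1 + 1
…and 58 more, for 70 total.

70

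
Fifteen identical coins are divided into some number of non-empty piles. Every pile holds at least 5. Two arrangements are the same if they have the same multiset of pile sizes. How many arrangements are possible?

5

Enumerating:
15
5, 10
6, 9
7, 8
5, 5, 5
That's 5 in total.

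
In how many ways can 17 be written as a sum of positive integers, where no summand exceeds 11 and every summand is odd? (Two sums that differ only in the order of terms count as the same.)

34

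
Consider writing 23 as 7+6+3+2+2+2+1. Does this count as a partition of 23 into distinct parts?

The parts sum to 23, and the condition 'all summands are distinct' is violated.

No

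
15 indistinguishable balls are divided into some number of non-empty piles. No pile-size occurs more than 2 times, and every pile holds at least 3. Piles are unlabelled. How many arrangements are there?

13

They are:
15
3+12
4+11
5+10
6+9
3+3+9
7+8
3+4+8
3+5+7
4+4+7
3+6+6
4+5+6
3+3+4+5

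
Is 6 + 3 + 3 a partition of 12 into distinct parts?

The parts sum to 12, and the condition 'all summands are distinct' is violated.

No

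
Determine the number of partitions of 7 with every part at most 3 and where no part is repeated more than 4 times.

6

Enumerating:
3, 3, 1
3, 2, 2
3, 2, 1, 1
3, 1, 1, 1, 1
2, 2, 2, 1
2, 2, 1, 1, 1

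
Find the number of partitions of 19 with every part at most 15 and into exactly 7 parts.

65

A partial list (first 12 by largest part):
1, 1, 1, 1, 1, 1, 13
1, 1, 1, 1, 1, 2, 12
1, 1, 1, 1, 1, 3, 11
1, 1, 1, 1, 2, 2, 11
1, 1, 1, 1, 1, 4, 10
1, 1, 1, 1, 2, 3, 10
1, 1, 1, 2, 2, 2, 10
1, 1, 1, 1, 1, 5, 9
1, 1, 1, 1, 2, 4, 9
1, 1, 1, 1, 3, 3, 9
1, 1, 1, 2, 2, 3, 9
1, 1, 2, 2, 2, 2, 9
…and 53 more, for 65 total.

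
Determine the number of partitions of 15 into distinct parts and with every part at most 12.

24

Listing the qualifying partitions of 15:
12+3
12+2+1
11+4
11+3+1
10+5
10+4+1
10+3+2
9+6
9+5+1
9+4+2
9+3+2+1
8+7
8+6+1
8+5+2
8+4+3
8+4+2+1
7+6+2
7+5+3
7+5+2+1
7+4+3+1
6+5+4
6+5+3+1
6+4+3+2
5+4+3+2+1
Counting gives 24.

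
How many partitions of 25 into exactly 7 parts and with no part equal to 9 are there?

Enumerating by decreasing first part gives 213 partitions in all.

213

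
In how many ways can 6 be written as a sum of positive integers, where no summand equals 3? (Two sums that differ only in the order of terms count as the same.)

8

The partitions of 6 that satisfy the conditions:
6
1+5
2+4
1+1+4
2+2+2
1+1+2+2
1+1+1+1+2
1+1+1+1+1+1
That's 8 in total.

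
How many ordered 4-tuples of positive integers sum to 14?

286

By stars and bars with positive parts, the count is C(13,3) = 286.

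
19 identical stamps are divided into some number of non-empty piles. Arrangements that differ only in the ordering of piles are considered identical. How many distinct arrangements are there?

490

A full systematic count gives 490.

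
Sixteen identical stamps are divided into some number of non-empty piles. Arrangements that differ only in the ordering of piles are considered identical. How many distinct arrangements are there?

231

Enumerating by decreasing first part gives 231 partitions in all.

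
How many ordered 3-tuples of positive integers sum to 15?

Place 2 bars in the 14 internal gaps of a row of 15 dots: C(14,2) = 91.

91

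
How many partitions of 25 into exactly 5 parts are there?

Direct enumeration gives 192 partitions.

192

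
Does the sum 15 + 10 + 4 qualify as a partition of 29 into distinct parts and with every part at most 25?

Yes

The parts sum to 29, and the condition 'all summands are distinct' holds; the condition 'no summand exceeds 25' holds.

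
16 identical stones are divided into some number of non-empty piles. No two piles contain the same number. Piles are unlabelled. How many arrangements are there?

A partial list (first 12 by largest part):
16
15+1
14+2
13+3
13+2+1
12+4
12+3+1
11+5
11+4+1
11+3+2
10+6
10+5+1
…and 20 more, for 32 total.

32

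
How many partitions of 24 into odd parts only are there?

Systematic enumeration (by largest part, then next-largest, …) yields 122.

122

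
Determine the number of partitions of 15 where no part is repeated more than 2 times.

70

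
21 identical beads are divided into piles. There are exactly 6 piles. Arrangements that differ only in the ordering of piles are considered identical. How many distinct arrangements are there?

110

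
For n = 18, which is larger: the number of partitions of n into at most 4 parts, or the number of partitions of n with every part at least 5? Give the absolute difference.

75

Partitions of 18 into at most 4 parts: 84.
Partitions of 18 with every part at least 5: 9.
|84 − 9| = 75.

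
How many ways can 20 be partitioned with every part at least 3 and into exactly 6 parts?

2

Enumerating:
5, 3, 3, 3, 3, 3
4, 4, 3, 3, 3, 3
That's 2 in total.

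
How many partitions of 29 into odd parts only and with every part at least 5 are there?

They are:
29
5+5+19
5+7+17
5+9+15
7+7+15
5+11+13
7+9+13
7+11+11
9+9+11
5+5+5+5+9
5+5+5+7+7

11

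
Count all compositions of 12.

2048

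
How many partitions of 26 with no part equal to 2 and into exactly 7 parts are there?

101

Enumerating by decreasing first part gives 101 partitions in all.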